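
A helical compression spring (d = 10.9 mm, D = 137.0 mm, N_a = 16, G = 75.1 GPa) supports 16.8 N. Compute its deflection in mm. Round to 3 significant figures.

k = Gd⁴/(8D³N_a) = (75.1×10³)(10.9⁴)/(8·137.0³·16) = 3.2209 N/mm
δ = F/k = 16.8 / 3.2209 = 5.216 mm

5.22 mm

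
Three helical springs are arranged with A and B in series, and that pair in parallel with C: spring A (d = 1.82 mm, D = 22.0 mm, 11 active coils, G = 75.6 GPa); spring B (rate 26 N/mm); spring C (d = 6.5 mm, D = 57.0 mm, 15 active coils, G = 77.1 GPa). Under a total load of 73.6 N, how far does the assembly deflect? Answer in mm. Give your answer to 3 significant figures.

k_A = Gd⁴/(8D³N_a) = (75.6×10³)(1.82⁴)/(8·22.0³·11) = 0.88523 N/mm
k_C = Gd⁴/(8D³N_a) = (77.1×10³)(6.5⁴)/(8·57.0³·15) = 6.193 N/mm
Springs A,B series: k_AB = 1/(1/0.88523+1/26) = 0.85608 N/mm; parallel with C: k_eq = 0.85608+6.193 = 7.0491 N/mm
δ = F/k_eq = 73.6/7.0491 = 10.441 mm

10.4 mm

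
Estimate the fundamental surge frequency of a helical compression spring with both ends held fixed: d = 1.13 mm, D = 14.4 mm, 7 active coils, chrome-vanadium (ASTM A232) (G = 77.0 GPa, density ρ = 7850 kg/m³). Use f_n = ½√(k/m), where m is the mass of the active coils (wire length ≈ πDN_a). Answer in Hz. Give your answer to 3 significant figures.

274 Hz

k = Gd⁴/(8D³N_a) = (77.0×10³)(1.13⁴)/(8·14.4³·7) = 0.75081 N/mm = 750.81 N/m
Wire length L = πDN_a = π·14.4·7 = 316.67 mm
m = ρ·(πd²/4)·L = 7850 × 1.0029×10⁻⁶ m² × 0.31667 m = 0.002493 kg
f_n = ½√(k/m) = 0.5·√(750.81/0.002493) = 0.5·√(3.0116e+05) = 274.39 Hz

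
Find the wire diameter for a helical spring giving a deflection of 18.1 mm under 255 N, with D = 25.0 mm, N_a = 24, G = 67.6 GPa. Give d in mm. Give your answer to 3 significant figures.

Required rate k = F/δ = 255/18.1 = 14.088 N/mm
d = (8D³N_a·k / G)^(1/4) = (8·25.0³·24·14.088 / (67.6×10³))^0.25
  = (625.22)^0.25 = 5.0004 mm

5.00 mm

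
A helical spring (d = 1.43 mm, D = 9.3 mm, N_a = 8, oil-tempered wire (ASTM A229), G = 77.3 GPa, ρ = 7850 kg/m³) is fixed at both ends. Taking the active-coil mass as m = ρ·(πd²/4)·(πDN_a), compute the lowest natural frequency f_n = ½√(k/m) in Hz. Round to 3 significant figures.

k = Gd⁴/(8D³N_a) = (77.3×10³)(1.43⁴)/(8·9.3³·8) = 6.2791 N/mm = 6279.1 N/m
Wire length L = πDN_a = π·9.3·8 = 233.73 mm
m = ρ·(πd²/4)·L = 7850 × 1.6061×10⁻⁶ m² × 0.23373 m = 0.0029468 kg
f_n = ½√(k/m) = 0.5·√(6279.1/0.0029468) = 0.5·√(2.1308e+06) = 729.86 Hz

730 Hz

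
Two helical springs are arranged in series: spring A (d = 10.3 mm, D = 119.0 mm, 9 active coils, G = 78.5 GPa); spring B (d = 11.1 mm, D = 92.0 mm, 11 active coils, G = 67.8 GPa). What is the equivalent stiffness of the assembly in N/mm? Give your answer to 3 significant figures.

k_A = Gd⁴/(8D³N_a) = (78.5×10³)(10.3⁴)/(8·119.0³·9) = 7.2819 N/mm
k_B = Gd⁴/(8D³N_a) = (67.8×10³)(11.1⁴)/(8·92.0³·11) = 15.02 N/mm
Series: 1/k_eq = 1/7.2819 + 1/15.02 = 0.2039; k_eq = 4.9043 N/mm

4.90 N/mm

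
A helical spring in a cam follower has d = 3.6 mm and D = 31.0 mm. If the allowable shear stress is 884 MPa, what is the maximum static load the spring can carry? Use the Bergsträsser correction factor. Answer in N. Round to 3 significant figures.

451 N

C = D/d = 31.0/3.6 = 8.6111
K_B = (4C+2)/(4C−3) = 36.444/31.444 = 1.1590
τ_max = K·8FD/(πd³) → F_max = τ_allow·πd³/(8DK)
F_max = 884·π·3.6³/(8·31.0·1.1590) = 1.2957e+05/287.43 = 450.79 N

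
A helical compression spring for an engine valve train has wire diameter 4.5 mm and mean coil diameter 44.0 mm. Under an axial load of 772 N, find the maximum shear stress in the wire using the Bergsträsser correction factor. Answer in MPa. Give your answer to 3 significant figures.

Spring index C = D/d = 44.0/4.5 = 9.7778
K_B = (4C+2)/(4C−3) = 41.111/36.111 = 1.1385
τ₀ = 8FD/(πd³) = 8·772·44.0/(π·4.5³) = 271744/286.28 = 949.23 MPa
τ_max = K·τ₀ = 1.1385 × 949.23 = 1080.7 MPa

1080 MPa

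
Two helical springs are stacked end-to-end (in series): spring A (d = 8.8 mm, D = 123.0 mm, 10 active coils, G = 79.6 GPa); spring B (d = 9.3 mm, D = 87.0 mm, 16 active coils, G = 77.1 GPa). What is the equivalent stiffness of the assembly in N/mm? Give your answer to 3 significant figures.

2.18 N/mm

k_A = Gd⁴/(8D³N_a) = (79.6×10³)(8.8⁴)/(8·123.0³·10) = 3.2066 N/mm
k_B = Gd⁴/(8D³N_a) = (77.1×10³)(9.3⁴)/(8·87.0³·16) = 6.8426 N/mm
Series: 1/k_eq = 1/3.2066 + 1/6.8426 = 0.45801; k_eq = 2.1834 N/mm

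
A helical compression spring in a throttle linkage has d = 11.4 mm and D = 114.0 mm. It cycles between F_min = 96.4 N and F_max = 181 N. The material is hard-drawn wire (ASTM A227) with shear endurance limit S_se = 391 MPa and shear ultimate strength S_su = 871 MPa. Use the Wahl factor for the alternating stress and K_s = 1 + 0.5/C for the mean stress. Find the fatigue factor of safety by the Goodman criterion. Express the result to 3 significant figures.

C = D/d = 114.0/11.4 = 10.0000; K_W = (4C−1)/(4C−4)+0.615/C = 1.1448; K_s = 1+0.5/C = 1.0500
F_a = (F_max−F_min)/2 = 42.3 N; F_m = (F_max+F_min)/2 = 138.7 N
τ_a = K_W·8F_aD/(πd³) = 1.1448 × 8.2884 = 9.4888 MPa
τ_m = K_s·8F_mD/(πd³) = 1.0500 × 27.177 = 28.536 MPa
Goodman: 1/n_f = τ_a/S_se + τ_m/S_su = 9.4888/391 + 28.536/871 = 0.02427 + 0.03276 = 0.057031
n_f = 1/0.057031 = 17.53

17.5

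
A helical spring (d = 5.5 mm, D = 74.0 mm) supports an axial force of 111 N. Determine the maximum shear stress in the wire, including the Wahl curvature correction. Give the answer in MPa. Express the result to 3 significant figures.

139 MPa

Spring index C = D/d = 74.0/5.5 = 13.4545
K_W = (4C−1)/(4C−4) + 0.615/C = 52.818/49.818 + 0.0457 = 1.1059
τ₀ = 8FD/(πd³) = 8·111·74.0/(π·5.5³) = 65712/522.68 = 125.72 MPa
τ_max = K·τ₀ = 1.1059 × 125.72 = 139.04 MPa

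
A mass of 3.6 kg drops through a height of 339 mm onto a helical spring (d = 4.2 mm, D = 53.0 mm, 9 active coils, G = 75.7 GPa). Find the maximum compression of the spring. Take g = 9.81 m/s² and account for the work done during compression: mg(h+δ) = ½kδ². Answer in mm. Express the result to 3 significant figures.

k = Gd⁴/(8D³N_a) = (75.7×10³)(4.2⁴)/(8·53.0³·9) = 2.1975 N/mm
W = mg = 3.6 × 9.81 = 35.316 N
½kδ² − Wδ − Wh = 0 → δ = (W + √(W² + 2kWh))/k
δ = (35.316 + √(1247.2 + 52618))/2.1975 = (35.316 + 232.09)/2.1975 = 121.68 mm

122 mm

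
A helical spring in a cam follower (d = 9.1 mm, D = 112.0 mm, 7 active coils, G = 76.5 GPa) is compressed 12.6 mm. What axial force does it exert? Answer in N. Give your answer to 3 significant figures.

84.0 N

k = Gd⁴/(8D³N_a) = (76.5×10³)(9.1⁴)/(8·112.0³·7) = 6.6678 N/mm
F = k·δ = 6.6678 × 12.6 = 84.015 N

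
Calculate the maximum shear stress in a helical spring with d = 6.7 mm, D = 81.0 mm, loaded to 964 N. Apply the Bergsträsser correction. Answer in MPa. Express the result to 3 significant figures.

Spring index C = D/d = 81.0/6.7 = 12.0896
K_B = (4C+2)/(4C−3) = 50.358/45.358 = 1.1102
τ₀ = 8FD/(πd³) = 8·964·81.0/(π·6.7³) = 624672/944.87 = 661.12 MPa
τ_max = K·τ₀ = 1.1102 × 661.12 = 733.99 MPa

734 MPa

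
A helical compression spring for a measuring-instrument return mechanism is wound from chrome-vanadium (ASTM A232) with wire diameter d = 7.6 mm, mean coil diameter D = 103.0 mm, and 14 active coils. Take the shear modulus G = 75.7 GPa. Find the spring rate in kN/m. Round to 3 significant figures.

k = Gd⁴/(8D³N_a) = (75.7×10³ × 7.6⁴) / (8 × 103.0³ × 14)
  = 2.52552e+08 / 1.22385e+08 = 2.0636 N/mm

2.06 kN/m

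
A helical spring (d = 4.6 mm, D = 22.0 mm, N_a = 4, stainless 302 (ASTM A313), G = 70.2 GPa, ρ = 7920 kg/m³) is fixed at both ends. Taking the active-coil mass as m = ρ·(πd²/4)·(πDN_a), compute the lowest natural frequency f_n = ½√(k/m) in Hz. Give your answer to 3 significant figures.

796 Hz

k = Gd⁴/(8D³N_a) = (70.2×10³)(4.6⁴)/(8·22.0³·4) = 92.247 N/mm = 92247 N/m
Wire length L = πDN_a = π·22.0·4 = 276.46 mm
m = ρ·(πd²/4)·L = 7920 × 16.619×10⁻⁶ m² × 0.27646 m = 0.036388 kg
f_n = ½√(k/m) = 0.5·√(92247/0.036388) = 0.5·√(2.5351e+06) = 796.09 Hz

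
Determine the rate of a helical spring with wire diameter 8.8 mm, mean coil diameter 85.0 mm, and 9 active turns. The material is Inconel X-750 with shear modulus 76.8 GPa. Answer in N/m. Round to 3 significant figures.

10400 N/m

k = Gd⁴/(8D³N_a) = (76.8×10³ × 8.8⁴) / (8 × 85.0³ × 9)
  = 4.60566e+08 / 4.4217e+07 = 10.416 N/mm = 10416 N/m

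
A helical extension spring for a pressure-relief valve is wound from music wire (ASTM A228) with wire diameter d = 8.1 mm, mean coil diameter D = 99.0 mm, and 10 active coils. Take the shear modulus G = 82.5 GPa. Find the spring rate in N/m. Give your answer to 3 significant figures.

k = Gd⁴/(8D³N_a) = (82.5×10³ × 8.1⁴) / (8 × 99.0³ × 10)
  = 3.55135e+08 / 7.76239e+07 = 4.5751 N/mm = 4575.1 N/m

4580 N/m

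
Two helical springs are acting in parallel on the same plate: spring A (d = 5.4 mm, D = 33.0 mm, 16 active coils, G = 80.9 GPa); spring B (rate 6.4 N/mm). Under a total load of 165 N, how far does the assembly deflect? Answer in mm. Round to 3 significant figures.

k_A = Gd⁴/(8D³N_a) = (80.9×10³)(5.4⁴)/(8·33.0³·16) = 14.954 N/mm
Parallel: k_eq = 14.954 + 6.4 = 21.354 N/mm
δ = F/k_eq = 165/21.354 = 7.7267 mm

7.73 mm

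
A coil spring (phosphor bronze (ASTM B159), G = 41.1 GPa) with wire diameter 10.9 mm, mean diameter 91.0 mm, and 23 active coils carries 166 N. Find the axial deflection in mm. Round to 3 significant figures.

39.7 mm

k = Gd⁴/(8D³N_a) = (41.1×10³)(10.9⁴)/(8·91.0³·23) = 4.1841 N/mm
δ = F/k = 166 / 4.1841 = 39.674 mm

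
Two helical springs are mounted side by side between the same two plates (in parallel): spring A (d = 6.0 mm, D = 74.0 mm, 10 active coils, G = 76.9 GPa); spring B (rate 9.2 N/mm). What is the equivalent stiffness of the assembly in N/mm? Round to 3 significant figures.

k_A = Gd⁴/(8D³N_a) = (76.9×10³)(6.0⁴)/(8·74.0³·10) = 3.0743 N/mm
Parallel: k_eq = 3.0743 + 9.2 = 12.274 N/mm

12.3 N/mm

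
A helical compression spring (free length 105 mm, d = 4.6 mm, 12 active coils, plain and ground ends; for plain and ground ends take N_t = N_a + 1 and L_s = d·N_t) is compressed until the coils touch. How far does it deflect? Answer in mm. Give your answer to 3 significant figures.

N_t = 13; L_s = 4.6·13 = 59.8 mm
δ_solid = L₀ − L_s = 105 − 59.8 = 45.2 mm

45.2 mm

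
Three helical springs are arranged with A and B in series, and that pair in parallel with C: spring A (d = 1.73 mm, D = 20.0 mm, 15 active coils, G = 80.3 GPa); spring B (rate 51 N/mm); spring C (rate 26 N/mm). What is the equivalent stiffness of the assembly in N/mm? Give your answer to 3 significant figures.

k_A = Gd⁴/(8D³N_a) = (80.3×10³)(1.73⁴)/(8·20.0³·15) = 0.74925 N/mm
Springs A,B series: k_AB = 1/(1/0.74925+1/51) = 0.73841 N/mm; parallel with C: k_eq = 0.73841+26 = 26.738 N/mm

26.7 N/mm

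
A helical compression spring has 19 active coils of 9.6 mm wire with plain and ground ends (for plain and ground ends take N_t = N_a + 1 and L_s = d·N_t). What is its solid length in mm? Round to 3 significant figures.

plain and ground ends: N_t = N_a + 1 = 19 + 1 = 20
L_s = d·N_t = 9.6 × 20 = 192 mm

192 mm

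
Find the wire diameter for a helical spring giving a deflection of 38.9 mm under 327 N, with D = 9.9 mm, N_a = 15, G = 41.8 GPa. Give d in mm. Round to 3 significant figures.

Required rate k = F/δ = 327/38.9 = 8.4062 N/mm
d = (8D³N_a·k / G)^(1/4) = (8·9.9³·15·8.4062 / (41.8×10³))^0.25
  = (23.416)^0.25 = 2.1998 mm

2.20 mm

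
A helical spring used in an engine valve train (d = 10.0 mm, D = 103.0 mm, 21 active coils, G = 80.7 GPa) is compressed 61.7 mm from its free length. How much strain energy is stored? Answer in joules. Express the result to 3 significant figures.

8.37 J

k = Gd⁴/(8D³N_a) = (80.7×10³)(10.0⁴)/(8·103.0³·21) = 4.3959 N/mm
U = ½kδ² = 0.5 × 4.3959 × 61.7² = 8367.4 N·mm = 8.3674 J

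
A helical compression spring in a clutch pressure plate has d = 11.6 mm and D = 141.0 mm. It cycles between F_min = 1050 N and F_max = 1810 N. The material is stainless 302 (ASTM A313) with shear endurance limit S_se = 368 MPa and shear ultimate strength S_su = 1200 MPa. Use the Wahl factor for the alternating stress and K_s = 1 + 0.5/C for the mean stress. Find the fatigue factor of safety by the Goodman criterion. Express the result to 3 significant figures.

1.82

C = D/d = 141.0/11.6 = 12.1552; K_W = (4C−1)/(4C−4)+0.615/C = 1.1178; K_s = 1+0.5/C = 1.0411
F_a = (F_max−F_min)/2 = 380 N; F_m = (F_max+F_min)/2 = 1430 N
τ_a = K_W·8F_aD/(πd³) = 1.1178 × 87.412 = 97.711 MPa
τ_m = K_s·8F_mD/(πd³) = 1.0411 × 328.94 = 342.47 MPa
Goodman: 1/n_f = τ_a/S_se + τ_m/S_su = 97.711/368 + 342.47/1200 = 0.26552 + 0.28540 = 0.55091
n_f = 1/0.55091 = 1.815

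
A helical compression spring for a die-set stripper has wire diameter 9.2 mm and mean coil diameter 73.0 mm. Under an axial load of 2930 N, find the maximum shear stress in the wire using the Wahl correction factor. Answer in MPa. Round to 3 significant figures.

829 MPa

Spring index C = D/d = 73.0/9.2 = 7.9348
K_W = (4C−1)/(4C−4) + 0.615/C = 30.739/27.739 + 0.0775 = 1.1857
τ₀ = 8FD/(πd³) = 8·2930·73.0/(π·9.2³) = 1.71112e+06/2446.3 = 699.47 MPa
τ_max = K·τ₀ = 1.1857 × 699.47 = 829.33 MPa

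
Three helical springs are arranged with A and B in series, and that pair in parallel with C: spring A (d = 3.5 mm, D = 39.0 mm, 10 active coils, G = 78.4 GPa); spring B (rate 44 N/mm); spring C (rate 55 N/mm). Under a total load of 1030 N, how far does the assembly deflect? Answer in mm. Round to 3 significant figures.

18.0 mm

k_A = Gd⁴/(8D³N_a) = (78.4×10³)(3.5⁴)/(8·39.0³·10) = 2.4792 N/mm
Springs A,B series: k_AB = 1/(1/2.4792+1/44) = 2.3469 N/mm; parallel with C: k_eq = 2.3469+55 = 57.347 N/mm
δ = F/k_eq = 1030/57.347 = 17.961 mm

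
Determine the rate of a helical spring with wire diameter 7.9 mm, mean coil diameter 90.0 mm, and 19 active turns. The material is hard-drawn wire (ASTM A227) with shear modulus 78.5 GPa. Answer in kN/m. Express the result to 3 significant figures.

2.76 kN/m

k = Gd⁴/(8D³N_a) = (78.5×10³ × 7.9⁴) / (8 × 90.0³ × 19)
  = 3.05758e+08 / 1.10808e+08 = 2.7594 N/mm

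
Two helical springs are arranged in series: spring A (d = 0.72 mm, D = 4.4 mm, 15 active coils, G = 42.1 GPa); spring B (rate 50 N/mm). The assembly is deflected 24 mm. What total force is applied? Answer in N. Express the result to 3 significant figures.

26.0 N

k_A = Gd⁴/(8D³N_a) = (42.1×10³)(0.72⁴)/(8·4.4³·15) = 1.1068 N/mm
Series: 1/k_eq = 1/1.1068 + 1/50 = 0.9235; k_eq = 1.0828 N/mm
F = k_eq·δ = 1.0828·24 = 25.988 N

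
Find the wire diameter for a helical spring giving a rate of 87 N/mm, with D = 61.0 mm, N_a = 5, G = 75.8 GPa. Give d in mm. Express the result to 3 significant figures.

10.1 mm

d = (8D³N_a·k / G)^(1/4) = (8·61.0³·5·87 / (75.8×10³))^0.25
  = (10421)^0.25 = 10.1036 mm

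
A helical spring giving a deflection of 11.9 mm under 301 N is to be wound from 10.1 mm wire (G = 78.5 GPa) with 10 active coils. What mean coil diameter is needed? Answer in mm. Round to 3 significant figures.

Required rate k = F/δ = 301/11.9 = 25.294 N/mm
D = (Gd⁴/(8N_a·k))^(1/3) = (78.5×10³·10.1⁴/(8·10·25.294))^(1/3)
  = (403688)^(1/3) = 73.9064 mm

73.9 mm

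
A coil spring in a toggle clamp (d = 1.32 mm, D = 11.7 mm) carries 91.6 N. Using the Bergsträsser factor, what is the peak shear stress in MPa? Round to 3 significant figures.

1370 MPa

Spring index C = D/d = 11.7/1.32 = 8.8636
K_B = (4C+2)/(4C−3) = 37.455/32.455 = 1.1541
τ₀ = 8FD/(πd³) = 8·91.6·11.7/(π·1.32³) = 8573.76/7.2256 = 1186.6 MPa
τ_max = K·τ₀ = 1.1541 × 1186.6 = 1369.4 MPa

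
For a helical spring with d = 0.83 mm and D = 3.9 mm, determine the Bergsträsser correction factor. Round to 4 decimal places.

1.3166

C = D/d = 3.9/0.83 = 4.6988
K_B = (4C+2)/(4C−3) = 20.795/15.795 = 1.3166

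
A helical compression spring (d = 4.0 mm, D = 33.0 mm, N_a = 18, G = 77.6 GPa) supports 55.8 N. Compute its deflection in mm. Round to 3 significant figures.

14.5 mm

k = Gd⁴/(8D³N_a) = (77.6×10³)(4.0⁴)/(8·33.0³·18) = 3.8388 N/mm
δ = F/k = 55.8 / 3.8388 = 14.536 mm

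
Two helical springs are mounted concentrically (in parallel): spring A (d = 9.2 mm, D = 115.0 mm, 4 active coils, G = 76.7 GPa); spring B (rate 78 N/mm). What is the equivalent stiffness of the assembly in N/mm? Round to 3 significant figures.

k_A = Gd⁴/(8D³N_a) = (76.7×10³)(9.2⁴)/(8·115.0³·4) = 11.29 N/mm
Parallel: k_eq = 11.29 + 78 = 89.29 N/mm

89.3 N/mm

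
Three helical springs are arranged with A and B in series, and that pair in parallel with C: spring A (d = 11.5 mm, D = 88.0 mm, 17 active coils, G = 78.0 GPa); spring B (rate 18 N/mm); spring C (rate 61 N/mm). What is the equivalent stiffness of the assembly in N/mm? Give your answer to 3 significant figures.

k_A = Gd⁴/(8D³N_a) = (78.0×10³)(11.5⁴)/(8·88.0³·17) = 14.72 N/mm
Springs A,B series: k_AB = 1/(1/14.72+1/18) = 8.0977 N/mm; parallel with C: k_eq = 8.0977+61 = 69.098 N/mm

69.1 N/mm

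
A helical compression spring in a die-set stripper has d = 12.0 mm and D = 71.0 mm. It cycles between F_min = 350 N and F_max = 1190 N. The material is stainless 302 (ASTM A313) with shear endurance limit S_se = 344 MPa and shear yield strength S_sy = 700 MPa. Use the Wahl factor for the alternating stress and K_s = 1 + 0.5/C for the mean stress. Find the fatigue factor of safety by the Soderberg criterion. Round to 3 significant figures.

3.50

C = D/d = 71.0/12.0 = 5.9167; K_W = (4C−1)/(4C−4)+0.615/C = 1.2565; K_s = 1+0.5/C = 1.0845
F_a = (F_max−F_min)/2 = 420 N; F_m = (F_max+F_min)/2 = 770 N
τ_a = K_W·8F_aD/(πd³) = 1.2565 × 43.944 = 55.216 MPa
τ_m = K_s·8F_mD/(πd³) = 1.0845 × 80.565 = 87.373 MPa
Soderberg: 1/n_f = τ_a/S_se + τ_m/S_sy = 55.216/344 + 87.373/700 = 0.16051 + 0.12482 = 0.28533
n_f = 1/0.28533 = 3.505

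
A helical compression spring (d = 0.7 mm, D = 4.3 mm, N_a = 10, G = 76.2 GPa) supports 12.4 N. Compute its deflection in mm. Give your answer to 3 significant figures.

k = Gd⁴/(8D³N_a) = (76.2×10³)(0.7⁴)/(8·4.3³·10) = 2.8764 N/mm
δ = F/k = 12.4 / 2.8764 = 4.3109 mm

4.31 mm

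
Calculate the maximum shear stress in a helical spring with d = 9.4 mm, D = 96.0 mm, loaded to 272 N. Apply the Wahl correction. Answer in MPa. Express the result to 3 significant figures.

Spring index C = D/d = 96.0/9.4 = 10.2128
K_W = (4C−1)/(4C−4) + 0.615/C = 39.851/36.851 + 0.0602 = 1.1416
τ₀ = 8FD/(πd³) = 8·272·96.0/(π·9.4³) = 208896/2609.4 = 80.057 MPa
τ_max = K·τ₀ = 1.1416 × 80.057 = 91.395 MPa

91.4 MPa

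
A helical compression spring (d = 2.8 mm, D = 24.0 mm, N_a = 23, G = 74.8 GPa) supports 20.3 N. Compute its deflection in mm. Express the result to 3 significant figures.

11.2 mm

k = Gd⁴/(8D³N_a) = (74.8×10³)(2.8⁴)/(8·24.0³·23) = 1.8075 N/mm
δ = F/k = 20.3 / 1.8075 = 11.231 mm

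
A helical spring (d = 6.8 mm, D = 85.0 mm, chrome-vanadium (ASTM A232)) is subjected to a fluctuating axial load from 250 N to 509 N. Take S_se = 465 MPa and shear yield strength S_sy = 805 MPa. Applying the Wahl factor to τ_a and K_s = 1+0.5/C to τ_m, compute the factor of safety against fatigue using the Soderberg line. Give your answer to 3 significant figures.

C = D/d = 85.0/6.8 = 12.5000; K_W = (4C−1)/(4C−4)+0.615/C = 1.1144; K_s = 1+0.5/C = 1.0400
F_a = (F_max−F_min)/2 = 129.5 N; F_m = (F_max+F_min)/2 = 379.5 N
τ_a = K_W·8F_aD/(πd³) = 1.1144 × 89.146 = 99.346 MPa
τ_m = K_s·8F_mD/(πd³) = 1.0400 × 261.24 = 271.69 MPa
Soderberg: 1/n_f = τ_a/S_se + τ_m/S_sy = 99.346/465 + 271.69/805 = 0.21365 + 0.33751 = 0.55115
n_f = 1/0.55115 = 1.814

1.81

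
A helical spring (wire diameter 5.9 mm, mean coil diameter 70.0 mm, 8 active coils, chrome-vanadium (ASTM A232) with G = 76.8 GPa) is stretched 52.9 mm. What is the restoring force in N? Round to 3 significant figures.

224 N

k = Gd⁴/(8D³N_a) = (76.8×10³)(5.9⁴)/(8·70.0³·8) = 4.2393 N/mm
F = k·δ = 4.2393 × 52.9 = 224.26 N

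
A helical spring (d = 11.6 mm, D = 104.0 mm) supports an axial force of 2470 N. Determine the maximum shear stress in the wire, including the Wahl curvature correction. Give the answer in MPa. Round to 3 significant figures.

Spring index C = D/d = 104.0/11.6 = 8.9655
K_W = (4C−1)/(4C−4) + 0.615/C = 34.862/31.862 + 0.0686 = 1.1628
τ₀ = 8FD/(πd³) = 8·2470·104.0/(π·11.6³) = 2.05504e+06/4903.7 = 419.08 MPa
τ_max = K·τ₀ = 1.1628 × 419.08 = 487.29 MPa

487 MPa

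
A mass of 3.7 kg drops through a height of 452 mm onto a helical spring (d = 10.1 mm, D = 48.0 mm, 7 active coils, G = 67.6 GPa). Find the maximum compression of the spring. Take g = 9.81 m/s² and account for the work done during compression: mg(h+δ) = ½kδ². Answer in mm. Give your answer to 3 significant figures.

k = Gd⁴/(8D³N_a) = (67.6×10³)(10.1⁴)/(8·48.0³·7) = 113.58 N/mm
W = mg = 3.7 × 9.81 = 36.297 N
½kδ² − Wδ − Wh = 0 → δ = (W + √(W² + 2kWh))/k
δ = (36.297 + √(1317.5 + 3.727e+06))/113.58 = (36.297 + 1930.9)/113.58 = 17.319 mm

17.3 mm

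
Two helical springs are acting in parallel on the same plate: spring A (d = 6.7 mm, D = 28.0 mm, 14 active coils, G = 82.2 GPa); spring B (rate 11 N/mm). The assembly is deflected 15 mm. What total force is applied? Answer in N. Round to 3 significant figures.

1180 N

k_A = Gd⁴/(8D³N_a) = (82.2×10³)(6.7⁴)/(8·28.0³·14) = 67.372 N/mm
Parallel: k_eq = 67.372 + 11 = 78.372 N/mm
F = k_eq·δ = 78.372·15 = 1175.6 N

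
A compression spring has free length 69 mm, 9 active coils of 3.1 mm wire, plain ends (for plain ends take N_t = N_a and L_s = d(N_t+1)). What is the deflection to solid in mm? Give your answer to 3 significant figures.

N_t = 9; L_s = 3.1·10 = 31 mm
δ_solid = L₀ − L_s = 69 − 31 = 38 mm

38.0 mm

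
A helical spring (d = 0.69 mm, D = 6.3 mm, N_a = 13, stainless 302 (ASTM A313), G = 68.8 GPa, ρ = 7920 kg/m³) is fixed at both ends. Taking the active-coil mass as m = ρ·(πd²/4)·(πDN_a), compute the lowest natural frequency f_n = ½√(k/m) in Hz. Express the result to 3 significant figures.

k = Gd⁴/(8D³N_a) = (68.8×10³)(0.69⁴)/(8·6.3³·13) = 0.59969 N/mm = 599.69 N/m
Wire length L = πDN_a = π·6.3·13 = 257.3 mm
m = ρ·(πd²/4)·L = 7920 × 0.37393×10⁻⁶ m² × 0.2573 m = 0.00076199 kg
f_n = ½√(k/m) = 0.5·√(599.69/0.00076199) = 0.5·√(7.8701e+05) = 443.57 Hz

444 Hz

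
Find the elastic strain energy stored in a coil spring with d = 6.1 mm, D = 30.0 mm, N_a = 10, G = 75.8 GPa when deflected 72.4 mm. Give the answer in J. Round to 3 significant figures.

k = Gd⁴/(8D³N_a) = (75.8×10³)(6.1⁴)/(8·30.0³·10) = 48.589 N/mm
U = ½kδ² = 0.5 × 48.589 × 72.4² = 1.2735e+05 N·mm = 127.35 J

127 J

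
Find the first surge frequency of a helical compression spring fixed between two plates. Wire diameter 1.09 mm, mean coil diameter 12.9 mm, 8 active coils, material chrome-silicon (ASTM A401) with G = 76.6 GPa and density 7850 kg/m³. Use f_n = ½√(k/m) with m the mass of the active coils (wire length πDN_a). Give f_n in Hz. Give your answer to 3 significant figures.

288 Hz

k = Gd⁴/(8D³N_a) = (76.6×10³)(1.09⁴)/(8·12.9³·8) = 0.78702 N/mm = 787.02 N/m
Wire length L = πDN_a = π·12.9·8 = 324.21 mm
m = ρ·(πd²/4)·L = 7850 × 0.93313×10⁻⁶ m² × 0.32421 m = 0.0023749 kg
f_n = ½√(k/m) = 0.5·√(787.02/0.0023749) = 0.5·√(3.3139e+05) = 287.83 Hz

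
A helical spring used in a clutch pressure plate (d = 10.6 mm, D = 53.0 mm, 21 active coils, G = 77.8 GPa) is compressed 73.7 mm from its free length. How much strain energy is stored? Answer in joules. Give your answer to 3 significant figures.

k = Gd⁴/(8D³N_a) = (77.8×10³)(10.6⁴)/(8·53.0³·21) = 39.27 N/mm
U = ½kδ² = 0.5 × 39.27 × 73.7² = 1.0665e+05 N·mm = 106.65 J

107 J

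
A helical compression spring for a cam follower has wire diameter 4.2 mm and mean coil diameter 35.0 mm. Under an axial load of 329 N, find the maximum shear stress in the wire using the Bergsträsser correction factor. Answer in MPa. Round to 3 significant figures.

461 MPa

Spring index C = D/d = 35.0/4.2 = 8.3333
K_B = (4C+2)/(4C−3) = 35.333/30.333 = 1.1648
τ₀ = 8FD/(πd³) = 8·329·35.0/(π·4.2³) = 92120/232.75 = 395.78 MPa
τ_max = K·τ₀ = 1.1648 × 395.78 = 461.02 MPa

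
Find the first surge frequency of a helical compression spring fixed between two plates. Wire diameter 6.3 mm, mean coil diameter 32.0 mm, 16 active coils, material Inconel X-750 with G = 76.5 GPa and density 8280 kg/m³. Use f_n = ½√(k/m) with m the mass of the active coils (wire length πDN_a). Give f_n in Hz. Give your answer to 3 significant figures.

k = Gd⁴/(8D³N_a) = (76.5×10³)(6.3⁴)/(8·32.0³·16) = 28.732 N/mm = 28732 N/m
Wire length L = πDN_a = π·32.0·16 = 1608.5 mm
m = ρ·(πd²/4)·L = 8280 × 31.172×10⁻⁶ m² × 1.6085 m = 0.41517 kg
f_n = ½√(k/m) = 0.5·√(28732/0.41517) = 0.5·√(69206) = 131.53 Hz

132 Hz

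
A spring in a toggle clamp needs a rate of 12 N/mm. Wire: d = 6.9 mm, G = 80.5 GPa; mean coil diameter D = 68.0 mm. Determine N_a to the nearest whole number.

N_a = Gd⁴/(8D³k) = (80.5×10³ × 6.9⁴)/(8 × 68.0³ × 12)
    = 1.8247e+08 / 3.01855e+07 = 6.045 → 6 coils

6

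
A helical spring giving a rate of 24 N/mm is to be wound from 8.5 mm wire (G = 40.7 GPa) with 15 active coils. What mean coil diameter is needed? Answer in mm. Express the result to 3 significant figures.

41.9 mm

D = (Gd⁴/(8N_a·k))^(1/3) = (40.7×10³·8.5⁴/(8·15·24))^(1/3)
  = (73769.6)^(1/3) = 41.9398 mm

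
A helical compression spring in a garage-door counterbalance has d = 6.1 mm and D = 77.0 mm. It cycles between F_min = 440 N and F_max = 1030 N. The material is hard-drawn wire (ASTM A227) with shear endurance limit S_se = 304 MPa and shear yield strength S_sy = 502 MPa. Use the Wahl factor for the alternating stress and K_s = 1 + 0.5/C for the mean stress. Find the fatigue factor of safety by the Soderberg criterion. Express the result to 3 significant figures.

C = D/d = 77.0/6.1 = 12.6230; K_W = (4C−1)/(4C−4)+0.615/C = 1.1132; K_s = 1+0.5/C = 1.0396
F_a = (F_max−F_min)/2 = 295 N; F_m = (F_max+F_min)/2 = 735 N
τ_a = K_W·8F_aD/(πd³) = 1.1132 × 254.84 = 283.7 MPa
τ_m = K_s·8F_mD/(πd³) = 1.0396 × 634.93 = 660.08 MPa
Soderberg: 1/n_f = τ_a/S_se + τ_m/S_sy = 283.7/304 + 660.08/502 = 0.93322 + 1.31491 = 2.2481
n_f = 1/2.2481 = 0.4448

0.445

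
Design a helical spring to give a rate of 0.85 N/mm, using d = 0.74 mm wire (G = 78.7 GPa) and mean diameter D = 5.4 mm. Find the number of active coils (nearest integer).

22

N_a = Gd⁴/(8D³k) = (78.7×10³ × 0.74⁴)/(8 × 5.4³ × 0.85)
    = 23599.4 / 1070.76 = 22.04 → 22 coils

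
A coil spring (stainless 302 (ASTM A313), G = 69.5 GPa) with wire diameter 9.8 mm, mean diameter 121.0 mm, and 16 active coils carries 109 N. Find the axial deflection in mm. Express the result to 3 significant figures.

k = Gd⁴/(8D³N_a) = (69.5×10³)(9.8⁴)/(8·121.0³·16) = 2.827 N/mm
δ = F/k = 109 / 2.827 = 38.557 mm

38.6 mm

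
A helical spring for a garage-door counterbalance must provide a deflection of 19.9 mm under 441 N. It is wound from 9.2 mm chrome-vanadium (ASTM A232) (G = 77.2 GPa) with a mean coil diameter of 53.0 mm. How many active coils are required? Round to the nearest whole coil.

Required rate k = F/δ = 441/19.9 = 22.161 N/mm
N_a = Gd⁴/(8D³k) = (77.2×10³ × 9.2⁴)/(8 × 53.0³ × 22.161)
    = 5.53055e+08 / 2.63939e+07 = 20.95 → 21 coils

21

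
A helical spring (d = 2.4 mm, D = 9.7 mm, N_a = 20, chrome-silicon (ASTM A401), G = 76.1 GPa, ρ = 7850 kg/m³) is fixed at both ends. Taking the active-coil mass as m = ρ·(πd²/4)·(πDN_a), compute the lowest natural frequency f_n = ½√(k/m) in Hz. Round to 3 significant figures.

447 Hz

k = Gd⁴/(8D³N_a) = (76.1×10³)(2.4⁴)/(8·9.7³·20) = 17.29 N/mm = 17290 N/m
Wire length L = πDN_a = π·9.7·20 = 609.47 mm
m = ρ·(πd²/4)·L = 7850 × 4.5239×10⁻⁶ m² × 0.60947 m = 0.021644 kg
f_n = ½√(k/m) = 0.5·√(17290/0.021644) = 0.5·√(7.9884e+05) = 446.89 Hz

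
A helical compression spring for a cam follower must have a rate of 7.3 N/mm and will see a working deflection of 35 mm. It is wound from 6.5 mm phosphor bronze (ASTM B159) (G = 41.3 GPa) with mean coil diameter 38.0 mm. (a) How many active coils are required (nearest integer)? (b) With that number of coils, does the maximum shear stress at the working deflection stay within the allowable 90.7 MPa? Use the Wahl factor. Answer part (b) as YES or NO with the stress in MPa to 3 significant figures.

N_a = Gd⁴/(8D³k) = (41.3×10³)(6.5⁴)/(8·38.0³·7.3) = 23.01 → N_a = 23
Actual rate k = Gd⁴/(8D³·23) = 7.3019 N/mm
Working load F = kδ = 7.3019·35 = 255.57 N
C = 38.0/6.5 = 5.8462; K_W = (4C−1)/(4C−4)+0.615/C = 1.2600
τ_max = K_W·8FD/(πd³) = 1.2600·90.051 = 113.46 MPa
τ_max > 90.7 MPa → exceeds allowable

(a) 23 coils; (b) NO, τ_max = 113 MPa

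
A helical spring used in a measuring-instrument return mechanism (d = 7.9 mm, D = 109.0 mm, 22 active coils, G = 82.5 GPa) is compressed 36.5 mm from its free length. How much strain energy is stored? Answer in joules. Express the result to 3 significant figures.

0.939 J

k = Gd⁴/(8D³N_a) = (82.5×10³)(7.9⁴)/(8·109.0³·22) = 1.4098 N/mm
U = ½kδ² = 0.5 × 1.4098 × 36.5² = 939.13 N·mm = 0.93913 J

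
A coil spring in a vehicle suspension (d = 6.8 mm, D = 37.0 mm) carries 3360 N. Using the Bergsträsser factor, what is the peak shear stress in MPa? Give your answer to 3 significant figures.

Spring index C = D/d = 37.0/6.8 = 5.4412
K_B = (4C+2)/(4C−3) = 23.765/18.765 = 1.2665
τ₀ = 8FD/(πd³) = 8·3360·37.0/(π·6.8³) = 994560/987.82 = 1006.8 MPa
τ_max = K·τ₀ = 1.2665 × 1006.8 = 1275.1 MPa

1280 MPa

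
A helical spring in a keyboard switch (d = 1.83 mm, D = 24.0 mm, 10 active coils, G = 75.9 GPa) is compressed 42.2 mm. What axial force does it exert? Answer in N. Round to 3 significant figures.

32.5 N

k = Gd⁴/(8D³N_a) = (75.9×10³)(1.83⁴)/(8·24.0³·10) = 0.7697 N/mm
F = k·δ = 0.7697 × 42.2 = 32.481 N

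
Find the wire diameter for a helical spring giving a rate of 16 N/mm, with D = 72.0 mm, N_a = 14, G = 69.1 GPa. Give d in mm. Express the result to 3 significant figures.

d = (8D³N_a·k / G)^(1/4) = (8·72.0³·14·16 / (69.1×10³))^0.25
  = (9679.6)^0.25 = 9.9189 mm

9.92 mm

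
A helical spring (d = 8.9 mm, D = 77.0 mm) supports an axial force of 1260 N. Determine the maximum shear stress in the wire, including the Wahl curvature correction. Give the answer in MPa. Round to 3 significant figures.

410 MPa

Spring index C = D/d = 77.0/8.9 = 8.6517
K_W = (4C−1)/(4C−4) + 0.615/C = 33.607/30.607 + 0.0711 = 1.1691
τ₀ = 8FD/(πd³) = 8·1260·77.0/(π·8.9³) = 776160/2214.7 = 350.45 MPa
τ_max = K·τ₀ = 1.1691 × 350.45 = 409.72 MPa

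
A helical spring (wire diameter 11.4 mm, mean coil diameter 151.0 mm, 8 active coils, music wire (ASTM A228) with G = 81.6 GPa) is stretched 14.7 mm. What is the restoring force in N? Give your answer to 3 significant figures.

91.9 N

k = Gd⁴/(8D³N_a) = (81.6×10³)(11.4⁴)/(8·151.0³·8) = 6.2546 N/mm
F = k·δ = 6.2546 × 14.7 = 91.942 N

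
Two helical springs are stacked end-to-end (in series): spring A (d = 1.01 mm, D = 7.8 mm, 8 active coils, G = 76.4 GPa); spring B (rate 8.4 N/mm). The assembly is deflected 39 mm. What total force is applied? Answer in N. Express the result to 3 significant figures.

77.8 N

k_A = Gd⁴/(8D³N_a) = (76.4×10³)(1.01⁴)/(8·7.8³·8) = 2.6177 N/mm
Series: 1/k_eq = 1/2.6177 + 1/8.4 = 0.50107; k_eq = 1.9957 N/mm
F = k_eq·δ = 1.9957·39 = 77.834 N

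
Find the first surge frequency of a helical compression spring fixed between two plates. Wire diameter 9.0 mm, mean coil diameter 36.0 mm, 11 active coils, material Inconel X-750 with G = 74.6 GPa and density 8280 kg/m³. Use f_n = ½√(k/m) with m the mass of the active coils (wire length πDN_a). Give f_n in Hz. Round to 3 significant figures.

213 Hz

k = Gd⁴/(8D³N_a) = (74.6×10³)(9.0⁴)/(8·36.0³·11) = 119.21 N/mm = 1.1921e+05 N/m
Wire length L = πDN_a = π·36.0·11 = 1244.1 mm
m = ρ·(πd²/4)·L = 8280 × 63.617×10⁻⁶ m² × 1.2441 m = 0.65532 kg
f_n = ½√(k/m) = 0.5·√(1.1921e+05/0.65532) = 0.5·√(1.8191e+05) = 213.26 Hz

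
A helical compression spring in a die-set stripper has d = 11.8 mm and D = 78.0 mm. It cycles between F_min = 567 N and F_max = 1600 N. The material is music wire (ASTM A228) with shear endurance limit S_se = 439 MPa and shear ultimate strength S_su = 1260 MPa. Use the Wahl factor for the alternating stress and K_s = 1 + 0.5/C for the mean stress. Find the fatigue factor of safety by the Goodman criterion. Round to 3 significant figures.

C = D/d = 78.0/11.8 = 6.6102; K_W = (4C−1)/(4C−4)+0.615/C = 1.2267; K_s = 1+0.5/C = 1.0756
F_a = (F_max−F_min)/2 = 516.5 N; F_m = (F_max+F_min)/2 = 1083.5 N
τ_a = K_W·8F_aD/(πd³) = 1.2267 × 62.439 = 76.596 MPa
τ_m = K_s·8F_mD/(πd³) = 1.0756 × 130.98 = 140.89 MPa
Goodman: 1/n_f = τ_a/S_se + τ_m/S_su = 76.596/439 + 140.89/1260 = 0.17448 + 0.11182 = 0.2863
n_f = 1/0.2863 = 3.493

3.49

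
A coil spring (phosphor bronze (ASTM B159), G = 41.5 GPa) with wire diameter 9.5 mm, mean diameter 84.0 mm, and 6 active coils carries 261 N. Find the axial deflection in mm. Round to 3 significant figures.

k = Gd⁴/(8D³N_a) = (41.5×10³)(9.5⁴)/(8·84.0³·6) = 11.881 N/mm
δ = F/k = 261 / 11.881 = 21.967 mm

22.0 mm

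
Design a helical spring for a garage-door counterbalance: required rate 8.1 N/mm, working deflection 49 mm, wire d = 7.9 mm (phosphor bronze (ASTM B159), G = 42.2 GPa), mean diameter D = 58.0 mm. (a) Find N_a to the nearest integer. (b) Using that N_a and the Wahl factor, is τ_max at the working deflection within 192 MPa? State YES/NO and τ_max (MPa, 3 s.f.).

N_a = Gd⁴/(8D³k) = (42.2×10³)(7.9⁴)/(8·58.0³·8.1) = 13 → N_a = 13
Actual rate k = Gd⁴/(8D³·13) = 8.1003 N/mm
Working load F = kδ = 8.1003·49 = 396.92 N
C = 58.0/7.9 = 7.3418; K_W = (4C−1)/(4C−4)+0.615/C = 1.2020
τ_max = K_W·8FD/(πd³) = 1.2020·118.9 = 142.92 MPa
τ_max ≤ 192 MPa → acceptable

(a) 13 coils; (b) YES, τ_max = 143 MPa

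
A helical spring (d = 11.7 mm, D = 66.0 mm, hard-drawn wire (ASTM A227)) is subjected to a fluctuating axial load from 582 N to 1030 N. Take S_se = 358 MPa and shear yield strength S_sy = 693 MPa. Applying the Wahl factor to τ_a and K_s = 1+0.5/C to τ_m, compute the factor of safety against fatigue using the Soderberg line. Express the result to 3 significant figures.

4.62

C = D/d = 66.0/11.7 = 5.6410; K_W = (4C−1)/(4C−4)+0.615/C = 1.2706; K_s = 1+0.5/C = 1.0886
F_a = (F_max−F_min)/2 = 224 N; F_m = (F_max+F_min)/2 = 806 N
τ_a = K_W·8F_aD/(πd³) = 1.2706 × 23.506 = 29.867 MPa
τ_m = K_s·8F_mD/(πd³) = 1.0886 × 84.579 = 92.076 MPa
Soderberg: 1/n_f = τ_a/S_se + τ_m/S_sy = 29.867/358 + 92.076/693 = 0.08343 + 0.13287 = 0.21629
n_f = 1/0.21629 = 4.623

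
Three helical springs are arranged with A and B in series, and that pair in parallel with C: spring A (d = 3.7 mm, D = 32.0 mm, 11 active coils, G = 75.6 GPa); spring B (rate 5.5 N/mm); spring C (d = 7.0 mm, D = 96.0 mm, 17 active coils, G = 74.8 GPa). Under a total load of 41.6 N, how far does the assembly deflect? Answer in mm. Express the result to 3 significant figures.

10.2 mm

k_A = Gd⁴/(8D³N_a) = (75.6×10³)(3.7⁴)/(8·32.0³·11) = 4.9136 N/mm
k_C = Gd⁴/(8D³N_a) = (74.8×10³)(7.0⁴)/(8·96.0³·17) = 1.4926 N/mm
Springs A,B series: k_AB = 1/(1/4.9136+1/5.5) = 2.5951 N/mm; parallel with C: k_eq = 2.5951+1.4926 = 4.0877 N/mm
δ = F/k_eq = 41.6/4.0877 = 10.177 mm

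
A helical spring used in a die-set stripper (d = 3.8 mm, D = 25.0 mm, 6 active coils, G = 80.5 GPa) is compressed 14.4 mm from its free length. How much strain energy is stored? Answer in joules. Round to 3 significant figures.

2.32 J

k = Gd⁴/(8D³N_a) = (80.5×10³)(3.8⁴)/(8·25.0³·6) = 22.38 N/mm
U = ½kδ² = 0.5 × 22.38 × 14.4² = 2320.4 N·mm = 2.3204 J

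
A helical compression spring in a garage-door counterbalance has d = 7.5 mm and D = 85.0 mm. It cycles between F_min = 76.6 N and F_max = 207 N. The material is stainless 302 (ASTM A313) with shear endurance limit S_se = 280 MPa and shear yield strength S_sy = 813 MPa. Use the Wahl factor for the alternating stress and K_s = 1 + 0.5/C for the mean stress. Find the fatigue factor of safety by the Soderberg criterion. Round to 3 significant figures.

C = D/d = 85.0/7.5 = 11.3333; K_W = (4C−1)/(4C−4)+0.615/C = 1.1268; K_s = 1+0.5/C = 1.0441
F_a = (F_max−F_min)/2 = 65.2 N; F_m = (F_max+F_min)/2 = 141.8 N
τ_a = K_W·8F_aD/(πd³) = 1.1268 × 33.452 = 37.695 MPa
τ_m = K_s·8F_mD/(πd³) = 1.0441 × 72.753 = 75.963 MPa
Soderberg: 1/n_f = τ_a/S_se + τ_m/S_sy = 37.695/280 + 75.963/813 = 0.13463 + 0.09344 = 0.22806
n_f = 1/0.22806 = 4.385

4.38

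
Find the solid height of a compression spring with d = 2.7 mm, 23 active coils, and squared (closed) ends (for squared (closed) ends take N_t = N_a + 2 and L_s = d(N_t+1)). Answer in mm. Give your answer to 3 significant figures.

squared (closed) ends: N_t = N_a + 2 = 23 + 2 = 25
L_s = d·(N_t+1) = 2.7 × 26 = 70.2 mm

70.2 mm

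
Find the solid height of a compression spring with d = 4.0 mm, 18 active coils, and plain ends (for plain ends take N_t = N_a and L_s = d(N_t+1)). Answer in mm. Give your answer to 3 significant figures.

plain ends: N_t = N_a = 18
L_s = d·(N_t+1) = 4.0 × 19 = 76 mm

76.0 mm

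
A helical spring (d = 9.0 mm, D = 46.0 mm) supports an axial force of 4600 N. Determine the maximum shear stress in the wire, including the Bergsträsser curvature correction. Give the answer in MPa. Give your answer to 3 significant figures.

951 MPa

Spring index C = D/d = 46.0/9.0 = 5.1111
K_B = (4C+2)/(4C−3) = 22.444/17.444 = 1.2866
τ₀ = 8FD/(πd³) = 8·4600·46.0/(π·9.0³) = 1.6928e+06/2290.2 = 739.14 MPa
τ_max = K·τ₀ = 1.2866 × 739.14 = 951 MPa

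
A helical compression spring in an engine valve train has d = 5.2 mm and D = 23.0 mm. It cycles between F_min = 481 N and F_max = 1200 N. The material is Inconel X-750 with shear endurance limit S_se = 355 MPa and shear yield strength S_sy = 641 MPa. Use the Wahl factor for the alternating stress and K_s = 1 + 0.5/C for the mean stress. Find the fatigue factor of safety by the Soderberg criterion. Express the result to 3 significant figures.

0.847

C = D/d = 23.0/5.2 = 4.4231; K_W = (4C−1)/(4C−4)+0.615/C = 1.3581; K_s = 1+0.5/C = 1.1130
F_a = (F_max−F_min)/2 = 359.5 N; F_m = (F_max+F_min)/2 = 840.5 N
τ_a = K_W·8F_aD/(πd³) = 1.3581 × 149.75 = 203.38 MPa
τ_m = K_s·8F_mD/(πd³) = 1.1130 × 350.1 = 389.68 MPa
Soderberg: 1/n_f = τ_a/S_se + τ_m/S_sy = 203.38/355 + 389.68/641 = 0.57289 + 0.60792 = 1.1808
n_f = 1/1.1808 = 0.8469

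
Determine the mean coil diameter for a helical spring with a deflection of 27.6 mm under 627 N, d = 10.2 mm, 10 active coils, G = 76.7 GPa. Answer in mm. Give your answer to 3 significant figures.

77.0 mm

Required rate k = F/δ = 627/27.6 = 22.717 N/mm
D = (Gd⁴/(8N_a·k))^(1/3) = (76.7×10³·10.2⁴/(8·10·22.717))^(1/3)
  = (456823)^(1/3) = 77.0163 mm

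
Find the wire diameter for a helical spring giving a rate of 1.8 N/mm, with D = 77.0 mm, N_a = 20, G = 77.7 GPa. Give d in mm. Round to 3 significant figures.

d = (8D³N_a·k / G)^(1/4) = (8·77.0³·20·1.8 / (77.7×10³))^0.25
  = (1692.2)^0.25 = 6.4137 mm

6.41 mm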